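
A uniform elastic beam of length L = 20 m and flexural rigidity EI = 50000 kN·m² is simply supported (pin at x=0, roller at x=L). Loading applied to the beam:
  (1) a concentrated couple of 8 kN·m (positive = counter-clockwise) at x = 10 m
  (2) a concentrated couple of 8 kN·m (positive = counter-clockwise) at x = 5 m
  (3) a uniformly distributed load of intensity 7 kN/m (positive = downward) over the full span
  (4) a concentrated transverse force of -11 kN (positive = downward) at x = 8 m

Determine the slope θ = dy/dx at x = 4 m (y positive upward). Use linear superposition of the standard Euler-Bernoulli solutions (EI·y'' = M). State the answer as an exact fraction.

Load 1 — applied couple M₀=8 kN·m at a=10 m (b=L-a=10):
  θ_1 = (M₀x²/(2L)+C₁)/EI  [x≤a] with C₁=M₀(3b²-L²)/(6L)=-20/3 = (8·4²/(2·20)+(-20/3))/50000 = -13/187500 rad
Load 2 — applied couple M₀=8 kN·m at a=5 m (b=L-a=15):
  θ_2 = (M₀x²/(2L)+C₁)/EI  [x≤a] with C₁=M₀(3b²-L²)/(6L)=55/3 = (8·4²/(2·20)+(55/3))/50000 = 323/750000 rad
Load 3 — uniform load w=7 kN/m over full span:
  θ_3 = -w(L³-6Lx²+4x³)/(24EI) = -7·(20³-6·20·4²+4·4³)/(24·50000) = -231/6250 rad
Load 4 — point force P=-11 kN at a=8 m (b=L-a=12):
  θ_4 = -Pb(L²-b²-3x²)/(6LEI)  [x≤a] = -(-11)·12·(20²-12²-3·4²)/(6·20·50000) = 143/31250 rad
Superposition: θ = Σ θ_i = -24017/750000 rad ≈ -0.032023 rad

θ(4) = -24017/750000 rad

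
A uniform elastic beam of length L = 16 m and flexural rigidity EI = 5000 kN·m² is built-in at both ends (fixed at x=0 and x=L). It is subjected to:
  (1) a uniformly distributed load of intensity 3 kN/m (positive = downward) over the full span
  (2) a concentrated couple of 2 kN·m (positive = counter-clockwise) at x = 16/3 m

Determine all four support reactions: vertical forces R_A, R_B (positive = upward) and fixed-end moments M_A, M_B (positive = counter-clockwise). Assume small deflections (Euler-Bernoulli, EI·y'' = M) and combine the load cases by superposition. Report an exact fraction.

Load 1 — uniform load w=3 kN/m over full span:
  R_A = wL/2 = 3·16/2 = 24 kN
  M_A = wL²/12 = 3·16²/12 = 64 kN·m
  R_B = wL/2 = 3·16/2 = 24 kN
  M_B = -wL²/12 = -3·16²/12 = -64 kN·m
Load 2 — applied couple M₀=2 kN·m at a=16/3 m (b=L-a=32/3):
  R_A = 6M₀ab/L³ = 6·2·(16/3)·(32/3)/16³ = 1/6 kN
  M_A = M₀b(2a-b)/L² = 2·(32/3)·(2·(16/3)-(32/3))/16² = 0 kN·m
  R_B = -6M₀ab/L³ = -6·2·(16/3)·(32/3)/16³ = -1/6 kN
  M_B = M₀a(2b-a)/L² = 2·(16/3)·(2·(32/3)-(16/3))/16² = 2/3 kN·m
Superposition: R_A = 145/6 kN, M_A = 64 kN·m, R_B = 143/6 kN, M_B = -190/3 kN·m

R_A = 145/6 kN, M_A = 64 kN·m, R_B = 143/6 kN, M_B = -190/3 kN·m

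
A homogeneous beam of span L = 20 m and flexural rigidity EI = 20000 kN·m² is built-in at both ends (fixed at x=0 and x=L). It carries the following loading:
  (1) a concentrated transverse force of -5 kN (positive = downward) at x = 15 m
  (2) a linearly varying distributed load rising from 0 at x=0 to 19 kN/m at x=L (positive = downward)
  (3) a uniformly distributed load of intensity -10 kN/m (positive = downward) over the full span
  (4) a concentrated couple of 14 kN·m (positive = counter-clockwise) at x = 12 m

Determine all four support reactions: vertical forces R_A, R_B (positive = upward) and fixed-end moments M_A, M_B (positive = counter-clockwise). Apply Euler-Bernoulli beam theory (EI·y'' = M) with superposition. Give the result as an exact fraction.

Load 1 — point force P=-5 kN at a=15 m (b=L-a=5):
  R_A = Pb²(3a+b)/L³ = (-5)·5²·(3·15+5)/20³ = -25/32 kN
  M_A = Pab²/L² = (-5)·15·5²/20² = -75/16 kN·m
  R_B = Pa²(a+3b)/L³ = (-5)·15²·(15+3·5)/20³ = -135/32 kN
  M_B = -Pa²b/L² = -(-5)·15²·5/20² = 225/16 kN·m
Load 2 — triangular load w₀=19 kN/m (0→w₀ over full span):
  R_A = 3w₀L/20 = 3·19·20/20 = 57 kN
  M_A = w₀L²/30 = 19·20²/30 = 760/3 kN·m
  R_B = 7w₀L/20 = 7·19·20/20 = 133 kN
  M_B = -w₀L²/20 = -19·20²/20 = -380 kN·m
Load 3 — uniform load w=-10 kN/m over full span:
  R_A = wL/2 = (-10)·20/2 = -100 kN
  M_A = wL²/12 = (-10)·20²/12 = -1000/3 kN·m
  R_B = wL/2 = (-10)·20/2 = -100 kN
  M_B = -wL²/12 = -(-10)·20²/12 = 1000/3 kN·m
Load 4 — applied couple M₀=14 kN·m at a=12 m (b=L-a=8):
  R_A = 6M₀ab/L³ = 6·14·12·8/20³ = 126/125 kN
  M_A = M₀b(2a-b)/L² = 14·8·(2·12-8)/20² = 112/25 kN·m
  R_B = -6M₀ab/L³ = -6·14·12·8/20³ = -126/125 kN
  M_B = M₀a(2b-a)/L² = 14·12·(2·8-12)/20² = 42/25 kN·m
Superposition: R_A = -171093/4000 kN, M_A = -32083/400 kN·m, R_B = 111093/4000 kN, M_B = -37109/1200 kN·m

R_A = -171093/4000 kN, M_A = -32083/400 kN·m, R_B = 111093/4000 kN, M_B = -37109/1200 kN·m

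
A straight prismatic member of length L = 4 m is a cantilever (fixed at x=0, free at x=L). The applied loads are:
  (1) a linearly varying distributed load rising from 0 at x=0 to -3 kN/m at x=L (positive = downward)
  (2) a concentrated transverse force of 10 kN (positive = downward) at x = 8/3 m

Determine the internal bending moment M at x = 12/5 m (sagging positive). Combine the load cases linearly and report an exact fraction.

M(12/5) = 248/375 kN·m

Load 1 — triangular load w₀=-3 kN/m (0→w₀ over full span):
  M_1 = w₀Lx/2 - w₀L²/3 - w₀x³/(6L) = (-3)·4·(12/5)/2 - (-3)·4²/3 - (-3)·(12/5)³/(6·4) = 416/125 kN·m
Load 2 — point force P=10 kN at a=8/3 m (b=L-a=4/3):
  M_2 = -P(a-x)  [x≤a] = -10·((8/3)-(12/5)) = -8/3 kN·m
Superposition: M = Σ M_i = 248/375 kN·m ≈ 0.661333 kN·m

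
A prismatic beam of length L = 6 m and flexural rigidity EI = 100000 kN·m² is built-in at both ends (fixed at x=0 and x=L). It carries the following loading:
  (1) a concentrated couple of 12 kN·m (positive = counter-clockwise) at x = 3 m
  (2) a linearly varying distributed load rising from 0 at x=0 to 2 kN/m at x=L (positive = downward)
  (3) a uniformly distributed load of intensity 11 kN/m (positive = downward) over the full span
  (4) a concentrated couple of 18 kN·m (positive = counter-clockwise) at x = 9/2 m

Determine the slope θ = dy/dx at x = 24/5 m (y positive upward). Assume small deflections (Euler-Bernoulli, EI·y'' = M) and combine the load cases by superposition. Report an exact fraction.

θ(24/5) = 8091/31250000 rad

Load 1 — applied couple M₀=12 kN·m at a=3 m (b=L-a=3):
  θ_1 = (R_Ax²/2 - M_Ax - M₀(x-a))/EI  [x>a] with R_A=3, M_A=3 = (3·(24/5)²/2 - 3·(24/5) - 12·((24/5)-3))/100000 = -9/625000 rad
Load 2 — triangular load w₀=2 kN/m (0→w₀ over full span):
  θ_2 = -w₀(2x(L-x)(L-2x)(x+2L)+x²(L-x)²)/(120LEI) = -2·(2·(24/5)·(6-(24/5))·(6-2·(24/5))·((24/5)+2·6)+(24/5)²·(6-(24/5))²)/(120·6·100000) = 36/1953125 rad
Load 3 — uniform load w=11 kN/m over full span:
  θ_3 = -wx(L-x)(L-2x)/(12EI) = -11·(24/5)·(6-(24/5))·(6-2·(24/5))/(12·100000) = 297/1562500 rad
Load 4 — applied couple M₀=18 kN·m at a=9/2 m (b=L-a=3/2):
  θ_4 = (R_Ax²/2 - M_Ax - M₀(x-a))/EI  [x>a] with R_A=27/8, M_A=45/8 = ((27/8)·(24/5)²/2 - (45/8)·(24/5) - 18·((24/5)-(9/2)))/100000 = 81/1250000 rad
Superposition: θ = Σ θ_i = 8091/31250000 rad ≈ 0.000259 rad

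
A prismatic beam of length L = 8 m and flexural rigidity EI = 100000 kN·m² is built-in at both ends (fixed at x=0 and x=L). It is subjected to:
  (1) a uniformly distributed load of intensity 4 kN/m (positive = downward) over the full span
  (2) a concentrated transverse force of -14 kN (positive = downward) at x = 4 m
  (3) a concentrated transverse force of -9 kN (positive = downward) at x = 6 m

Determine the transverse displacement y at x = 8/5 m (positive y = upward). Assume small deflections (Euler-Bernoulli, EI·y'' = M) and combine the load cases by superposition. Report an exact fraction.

Load 1 — uniform load w=4 kN/m over full span:
  y_1 = -wx²(L-x)²/(24EI) = -4·(8/5)²·(8-(8/5))²/(24·100000) = -1024/5859375 m
Load 2 — point force P=-14 kN at a=4 m (b=L-a=4):
  y_2 = -Pb²x²(3aL-(3a+b)x)/(6L³EI)  [x≤a] = -(-14)·4²·(8/5)²·(3·4·8-(3·4+4)·(8/5))/(6·8³·100000) = 154/1171875 m
Load 3 — point force P=-9 kN at a=6 m (b=L-a=2):
  y_3 = -Pb²x²(3aL-(3a+b)x)/(6L³EI)  [x≤a] = -(-9)·2²·(8/5)²·(3·6·8-(3·6+2)·(8/5))/(6·8³·100000) = 21/625000 m
Superposition: y = Σ y_i = -457/46875000 m ≈ -0.000010 m

y(8/5) = -457/46875000 m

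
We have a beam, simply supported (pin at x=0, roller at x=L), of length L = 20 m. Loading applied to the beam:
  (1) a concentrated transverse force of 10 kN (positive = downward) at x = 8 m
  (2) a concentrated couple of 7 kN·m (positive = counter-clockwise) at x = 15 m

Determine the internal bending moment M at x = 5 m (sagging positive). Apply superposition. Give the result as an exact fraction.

Load 1 — point force P=10 kN at a=8 m (b=L-a=12):
  M_1 = Pbx/L  [x≤a] = 10·12·5/20 = 30 kN·m
Load 2 — applied couple M₀=7 kN·m at a=15 m (b=L-a=5):
  M_2 = M₀x/L  [x≤a] = 7·5/20 = 7/4 kN·m
Superposition: M = Σ M_i = 127/4 kN·m ≈ 31.750000 kN·m

M(5) = 127/4 kN·m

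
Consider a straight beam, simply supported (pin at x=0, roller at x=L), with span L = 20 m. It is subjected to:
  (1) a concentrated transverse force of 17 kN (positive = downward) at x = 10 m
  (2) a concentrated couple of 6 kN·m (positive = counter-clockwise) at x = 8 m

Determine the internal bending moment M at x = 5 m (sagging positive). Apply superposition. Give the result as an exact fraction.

M(5) = 44 kN·m

Load 1 — point force P=17 kN at a=10 m (b=L-a=10):
  M_1 = Pbx/L  [x≤a] = 17·10·5/20 = 85/2 kN·m
Load 2 — applied couple M₀=6 kN·m at a=8 m (b=L-a=12):
  M_2 = M₀x/L  [x≤a] = 6·5/20 = 3/2 kN·m
Superposition: M = Σ M_i = 44 kN·m ≈ 44.000000 kN·m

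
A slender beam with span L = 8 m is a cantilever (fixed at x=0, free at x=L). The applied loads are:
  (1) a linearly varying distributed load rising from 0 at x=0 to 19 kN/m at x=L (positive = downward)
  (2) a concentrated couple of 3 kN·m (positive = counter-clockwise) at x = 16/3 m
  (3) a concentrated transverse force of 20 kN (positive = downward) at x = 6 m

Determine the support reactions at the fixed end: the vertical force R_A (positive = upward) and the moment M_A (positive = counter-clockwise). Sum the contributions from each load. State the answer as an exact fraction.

R_A = 96 kN, M_A = 1567/3 kN·m

Load 1 — triangular load w₀=19 kN/m (0→w₀ over full span):
  R_A = w₀L/2 = 19·8/2 = 76 kN
  M_A = w₀L²/3 = 19·8²/3 = 1216/3 kN·m
Load 2 — applied couple M₀=3 kN·m at a=16/3 m (b=L-a=8/3):
  R_A = 0 kN
  M_A = -M₀ = -3 kN·m
Load 3 — point force P=20 kN at a=6 m (b=L-a=2):
  R_A = P = 20 kN
  M_A = Pa = 20·6 = 120 kN·m
Superposition: R_A = 96 kN, M_A = 1567/3 kN·m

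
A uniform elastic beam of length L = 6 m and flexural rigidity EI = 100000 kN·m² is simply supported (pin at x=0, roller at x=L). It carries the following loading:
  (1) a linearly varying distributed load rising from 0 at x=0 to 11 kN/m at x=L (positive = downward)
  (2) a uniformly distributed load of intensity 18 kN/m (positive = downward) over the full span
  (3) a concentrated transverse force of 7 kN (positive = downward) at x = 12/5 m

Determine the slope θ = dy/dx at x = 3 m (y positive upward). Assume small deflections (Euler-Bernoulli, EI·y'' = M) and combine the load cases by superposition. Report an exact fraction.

Load 1 — triangular load w₀=11 kN/m (0→w₀ over full span):
  θ_1 = -w₀(7L⁴-30L²x²+15x⁴)/(360LEI) = -11·(7·6⁴-30·6²·3²+15·3⁴)/(360·6·100000) = -231/8000000 rad
Load 2 — uniform load w=18 kN/m over full span:
  θ_2 = -w(L³-6Lx²+4x³)/(24EI) = -18·(6³-6·6·3²+4·3³)/(24·100000) = 0 rad
Load 3 — point force P=7 kN at a=12/5 m (b=L-a=18/5):
  θ_3 = -Pa(2L²-6Lx+3x²+a²)/(6LEI)  [x>a] = -7·(12/5)·(2·6²-6·6·3+3·3²+(12/5)²)/(6·6·100000) = 189/12500000 rad
Superposition: θ = Σ θ_i = -2751/200000000 rad ≈ -0.000014 rad

θ(3) = -2751/200000000 rad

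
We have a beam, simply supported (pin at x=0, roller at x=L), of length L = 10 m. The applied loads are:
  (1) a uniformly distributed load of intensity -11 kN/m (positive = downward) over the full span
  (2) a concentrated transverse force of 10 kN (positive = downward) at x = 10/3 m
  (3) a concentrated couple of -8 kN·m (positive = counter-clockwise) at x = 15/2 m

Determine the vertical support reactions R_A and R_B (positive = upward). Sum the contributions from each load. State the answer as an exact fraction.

R_A = -737/15 kN, R_B = -763/15 kN

Load 1 — uniform load w=-11 kN/m over full span:
  R_A = wL/2 = (-11)·10/2 = -55 kN
  R_B = wL/2 = (-11)·10/2 = -55 kN
Load 2 — point force P=10 kN at a=10/3 m (b=L-a=20/3):
  R_A = Pb/L = 10·(20/3)/10 = 20/3 kN
  R_B = Pa/L = 10·(10/3)/10 = 10/3 kN
Load 3 — applied couple M₀=-8 kN·m at a=15/2 m (b=L-a=5/2):
  R_A = M₀/L = (-8)/10 = -4/5 kN
  R_B = -M₀/L = -(-8)/10 = 4/5 kN
Superposition: R_A = -737/15 kN, R_B = -763/15 kN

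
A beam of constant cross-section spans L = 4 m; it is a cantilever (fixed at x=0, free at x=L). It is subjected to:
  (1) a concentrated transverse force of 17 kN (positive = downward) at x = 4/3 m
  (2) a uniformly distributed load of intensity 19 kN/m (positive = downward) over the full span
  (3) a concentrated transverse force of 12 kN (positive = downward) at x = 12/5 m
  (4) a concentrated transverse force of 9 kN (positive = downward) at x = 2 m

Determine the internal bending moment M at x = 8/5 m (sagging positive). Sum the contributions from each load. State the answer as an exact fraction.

M(8/5) = -1698/25 kN·m

Load 1 — point force P=17 kN at a=4/3 m (b=L-a=8/3):
  M_1 = 0  [x>a] = 0 kN·m
Load 2 — uniform load w=19 kN/m over full span:
  M_2 = -w(L-x)²/2 = -19·(4-(8/5))²/2 = -1368/25 kN·m
Load 3 — point force P=12 kN at a=12/5 m (b=L-a=8/5):
  M_3 = -P(a-x)  [x≤a] = -12·((12/5)-(8/5)) = -48/5 kN·m
Load 4 — point force P=9 kN at a=2 m (b=L-a=2):
  M_4 = -P(a-x)  [x≤a] = -9·(2-(8/5)) = -18/5 kN·m
Superposition: M = Σ M_i = -1698/25 kN·m ≈ -67.920000 kN·m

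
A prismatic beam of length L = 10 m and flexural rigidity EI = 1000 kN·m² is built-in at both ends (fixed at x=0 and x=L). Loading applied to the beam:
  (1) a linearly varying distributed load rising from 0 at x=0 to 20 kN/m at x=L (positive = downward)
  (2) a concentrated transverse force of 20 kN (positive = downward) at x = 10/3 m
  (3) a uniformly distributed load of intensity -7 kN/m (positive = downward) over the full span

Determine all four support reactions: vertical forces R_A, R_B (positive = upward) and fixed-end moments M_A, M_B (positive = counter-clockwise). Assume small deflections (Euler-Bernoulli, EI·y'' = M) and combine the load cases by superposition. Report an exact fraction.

Load 1 — triangular load w₀=20 kN/m (0→w₀ over full span):
  R_A = 3w₀L/20 = 3·20·10/20 = 30 kN
  M_A = w₀L²/30 = 20·10²/30 = 200/3 kN·m
  R_B = 7w₀L/20 = 7·20·10/20 = 70 kN
  M_B = -w₀L²/20 = -20·10²/20 = -100 kN·m
Load 2 — point force P=20 kN at a=10/3 m (b=L-a=20/3):
  R_A = Pb²(3a+b)/L³ = 20·(20/3)²·(3·(10/3)+(20/3))/10³ = 400/27 kN
  M_A = Pab²/L² = 20·(10/3)·(20/3)²/10² = 800/27 kN·m
  R_B = Pa²(a+3b)/L³ = 20·(10/3)²·((10/3)+3·(20/3))/10³ = 140/27 kN
  M_B = -Pa²b/L² = -20·(10/3)²·(20/3)/10² = -400/27 kN·m
Load 3 — uniform load w=-7 kN/m over full span:
  R_A = wL/2 = (-7)·10/2 = -35 kN
  M_A = wL²/12 = (-7)·10²/12 = -175/3 kN·m
  R_B = wL/2 = (-7)·10/2 = -35 kN
  M_B = -wL²/12 = -(-7)·10²/12 = 175/3 kN·m
Superposition: R_A = 265/27 kN, M_A = 1025/27 kN·m, R_B = 1085/27 kN, M_B = -1525/27 kN·m

R_A = 265/27 kN, M_A = 1025/27 kN·m, R_B = 1085/27 kN, M_B = -1525/27 kN·m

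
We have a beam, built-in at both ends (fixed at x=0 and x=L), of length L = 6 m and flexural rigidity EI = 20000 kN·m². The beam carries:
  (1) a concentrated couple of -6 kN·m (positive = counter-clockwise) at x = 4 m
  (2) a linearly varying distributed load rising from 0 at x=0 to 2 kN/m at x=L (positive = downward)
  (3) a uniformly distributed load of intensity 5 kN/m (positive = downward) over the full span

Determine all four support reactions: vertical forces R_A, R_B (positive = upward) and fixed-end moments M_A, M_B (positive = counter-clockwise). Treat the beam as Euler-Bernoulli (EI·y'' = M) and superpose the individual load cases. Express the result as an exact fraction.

R_A = 232/15 kN, M_A = 77/5 kN·m, R_B = 308/15 kN, M_B = -93/5 kN·m

Load 1 — applied couple M₀=-6 kN·m at a=4 m (b=L-a=2):
  R_A = 6M₀ab/L³ = 6·(-6)·4·2/6³ = -4/3 kN
  M_A = M₀b(2a-b)/L² = (-6)·2·(2·4-2)/6² = -2 kN·m
  R_B = -6M₀ab/L³ = -6·(-6)·4·2/6³ = 4/3 kN
  M_B = M₀a(2b-a)/L² = (-6)·4·(2·2-4)/6² = 0 kN·m
Load 2 — triangular load w₀=2 kN/m (0→w₀ over full span):
  R_A = 3w₀L/20 = 3·2·6/20 = 9/5 kN
  M_A = w₀L²/30 = 2·6²/30 = 12/5 kN·m
  R_B = 7w₀L/20 = 7·2·6/20 = 21/5 kN
  M_B = -w₀L²/20 = -2·6²/20 = -18/5 kN·m
Load 3 — uniform load w=5 kN/m over full span:
  R_A = wL/2 = 5·6/2 = 15 kN
  M_A = wL²/12 = 5·6²/12 = 15 kN·m
  R_B = wL/2 = 5·6/2 = 15 kN
  M_B = -wL²/12 = -5·6²/12 = -15 kN·m
Superposition: R_A = 232/15 kN, M_A = 77/5 kN·m, R_B = 308/15 kN, M_B = -93/5 kN·m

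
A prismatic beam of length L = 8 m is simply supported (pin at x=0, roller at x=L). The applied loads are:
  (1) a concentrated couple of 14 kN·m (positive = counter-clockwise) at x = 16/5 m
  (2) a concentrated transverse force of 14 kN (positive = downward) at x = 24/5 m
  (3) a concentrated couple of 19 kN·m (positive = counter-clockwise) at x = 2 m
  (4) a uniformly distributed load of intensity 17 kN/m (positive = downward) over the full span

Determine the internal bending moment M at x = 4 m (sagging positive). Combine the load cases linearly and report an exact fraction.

Load 1 — applied couple M₀=14 kN·m at a=16/5 m (b=L-a=24/5):
  M_1 = M₀x/L - M₀  [x>a] = 14·4/8 - 14 = -7 kN·m
Load 2 — point force P=14 kN at a=24/5 m (b=L-a=16/5):
  M_2 = Pbx/L  [x≤a] = 14·(16/5)·4/8 = 112/5 kN·m
Load 3 — applied couple M₀=19 kN·m at a=2 m (b=L-a=6):
  M_3 = M₀x/L - M₀  [x>a] = 19·4/8 - 19 = -19/2 kN·m
Load 4 — uniform load w=17 kN/m over full span:
  M_4 = wx(L-x)/2 = 17·4·(8-4)/2 = 136 kN·m
Superposition: M = Σ M_i = 1419/10 kN·m ≈ 141.900000 kN·m

M(4) = 1419/10 kN·m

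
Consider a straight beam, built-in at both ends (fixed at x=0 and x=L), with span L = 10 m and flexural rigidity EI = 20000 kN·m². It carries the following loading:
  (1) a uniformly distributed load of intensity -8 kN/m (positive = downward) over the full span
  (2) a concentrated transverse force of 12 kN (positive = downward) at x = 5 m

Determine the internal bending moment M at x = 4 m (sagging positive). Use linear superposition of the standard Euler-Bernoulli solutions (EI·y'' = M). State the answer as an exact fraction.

M(4) = -61/3 kN·m

Load 1 — uniform load w=-8 kN/m over full span:
  M_1 = wLx/2 - wL²/12 - wx²/2 = (-8)·10·4/2 - (-8)·10²/12 - (-8)·4²/2 = -88/3 kN·m
Load 2 — point force P=12 kN at a=5 m (b=L-a=5):
  M_2 = Pb²(3a+b)x/L³ - Pab²/L²  [x≤a] = 12·5²·(3·5+5)·4/10³ - 12·5·5²/10² = 9 kN·m
Superposition: M = Σ M_i = -61/3 kN·m ≈ -20.333333 kN·m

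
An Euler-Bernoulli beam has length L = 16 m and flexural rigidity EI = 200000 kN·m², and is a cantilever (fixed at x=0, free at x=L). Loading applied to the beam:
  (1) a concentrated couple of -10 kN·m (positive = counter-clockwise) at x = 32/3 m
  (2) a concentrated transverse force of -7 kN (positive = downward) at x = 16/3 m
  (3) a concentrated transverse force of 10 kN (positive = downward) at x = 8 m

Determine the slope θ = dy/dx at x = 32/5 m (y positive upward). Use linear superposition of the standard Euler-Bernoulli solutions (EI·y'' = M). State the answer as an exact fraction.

θ(32/5) = -191/140625 rad

Load 1 — applied couple M₀=-10 kN·m at a=32/3 m (b=L-a=16/3):
  θ_1 = M₀x/EI  [x≤a] = (-10)·(32/5)/200000 = -1/3125 rad
Load 2 — point force P=-7 kN at a=16/3 m (b=L-a=32/3):
  θ_2 = -Pa²/(2EI)  [x>a] = -(-7)·(16/3)²/(2·200000) = 14/28125 rad
Load 3 — point force P=10 kN at a=8 m (b=L-a=8):
  θ_3 = -Px(2a-x)/(2EI)  [x≤a] = -10·(32/5)·(2·8-(32/5))/(2·200000) = -24/15625 rad
Superposition: θ = Σ θ_i = -191/140625 rad ≈ -0.001358 rad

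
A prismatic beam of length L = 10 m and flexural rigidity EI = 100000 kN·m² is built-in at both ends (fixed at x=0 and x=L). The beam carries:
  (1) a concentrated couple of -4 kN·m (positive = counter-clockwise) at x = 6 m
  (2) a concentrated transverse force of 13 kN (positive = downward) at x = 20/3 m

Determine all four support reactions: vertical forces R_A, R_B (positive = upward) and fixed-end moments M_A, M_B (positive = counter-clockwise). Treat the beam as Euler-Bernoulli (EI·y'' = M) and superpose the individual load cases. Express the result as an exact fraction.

Load 1 — applied couple M₀=-4 kN·m at a=6 m (b=L-a=4):
  R_A = 6M₀ab/L³ = 6·(-4)·6·4/10³ = -72/125 kN
  M_A = M₀b(2a-b)/L² = (-4)·4·(2·6-4)/10² = -32/25 kN·m
  R_B = -6M₀ab/L³ = -6·(-4)·6·4/10³ = 72/125 kN
  M_B = M₀a(2b-a)/L² = (-4)·6·(2·4-6)/10² = -12/25 kN·m
Load 2 — point force P=13 kN at a=20/3 m (b=L-a=10/3):
  R_A = Pb²(3a+b)/L³ = 13·(10/3)²·(3·(20/3)+(10/3))/10³ = 91/27 kN
  M_A = Pab²/L² = 13·(20/3)·(10/3)²/10² = 260/27 kN·m
  R_B = Pa²(a+3b)/L³ = 13·(20/3)²·((20/3)+3·(10/3))/10³ = 260/27 kN
  M_B = -Pa²b/L² = -13·(20/3)²·(10/3)/10² = -520/27 kN·m
Superposition: R_A = 9431/3375 kN, M_A = 5636/675 kN·m, R_B = 34444/3375 kN, M_B = -13324/675 kN·m

R_A = 9431/3375 kN, M_A = 5636/675 kN·m, R_B = 34444/3375 kN, M_B = -13324/675 kN·m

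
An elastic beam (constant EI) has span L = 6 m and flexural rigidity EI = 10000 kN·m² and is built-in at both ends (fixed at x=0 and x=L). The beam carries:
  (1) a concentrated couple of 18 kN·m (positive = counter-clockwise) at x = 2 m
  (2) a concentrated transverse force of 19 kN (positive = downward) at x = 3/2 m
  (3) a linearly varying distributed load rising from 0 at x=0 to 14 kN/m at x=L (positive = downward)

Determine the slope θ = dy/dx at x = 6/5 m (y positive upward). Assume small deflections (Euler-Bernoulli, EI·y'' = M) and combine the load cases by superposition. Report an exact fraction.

θ(6/5) = -80523/50000000 rad

Load 1 — applied couple M₀=18 kN·m at a=2 m (b=L-a=4):
  θ_1 = (R_Ax²/2 - M_Ax)/EI  [x≤a] with R_A=4, M_A=0 = (4·(6/5)²/2 - 0·(6/5))/10000 = 9/31250 rad
Load 2 — point force P=19 kN at a=3/2 m (b=L-a=9/2):
  θ_2 = -Pb²x(2aL-(3a+b)x)/(2L³EI)  [x≤a] = -19·(9/2)²·(6/5)·(2·(3/2)·6-(3·(3/2)+(9/2))·(6/5))/(2·6³·10000) = -1539/2000000 rad
Load 3 — triangular load w₀=14 kN/m (0→w₀ over full span):
  θ_3 = -w₀(2x(L-x)(L-2x)(x+2L)+x²(L-x)²)/(120LEI) = -14·(2·(6/5)·(6-(6/5))·(6-2·(6/5))·((6/5)+2·6)+(6/5)²·(6-(6/5))²)/(120·6·10000) = -441/390625 rad
Superposition: θ = Σ θ_i = -80523/50000000 rad ≈ -0.001610 rad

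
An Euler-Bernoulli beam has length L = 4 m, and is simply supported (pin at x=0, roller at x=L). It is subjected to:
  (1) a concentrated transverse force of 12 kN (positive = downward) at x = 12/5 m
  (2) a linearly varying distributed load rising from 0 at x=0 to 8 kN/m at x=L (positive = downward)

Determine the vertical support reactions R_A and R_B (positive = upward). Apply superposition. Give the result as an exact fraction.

Load 1 — point force P=12 kN at a=12/5 m (b=L-a=8/5):
  R_A = Pb/L = 12·(8/5)/4 = 24/5 kN
  R_B = Pa/L = 12·(12/5)/4 = 36/5 kN
Load 2 — triangular load w₀=8 kN/m (0→w₀ over full span):
  R_A = w₀L/6 = 8·4/6 = 16/3 kN
  R_B = w₀L/3 = 8·4/3 = 32/3 kN
Superposition: R_A = 152/15 kN, R_B = 268/15 kN

R_A = 152/15 kN, R_B = 268/15 kN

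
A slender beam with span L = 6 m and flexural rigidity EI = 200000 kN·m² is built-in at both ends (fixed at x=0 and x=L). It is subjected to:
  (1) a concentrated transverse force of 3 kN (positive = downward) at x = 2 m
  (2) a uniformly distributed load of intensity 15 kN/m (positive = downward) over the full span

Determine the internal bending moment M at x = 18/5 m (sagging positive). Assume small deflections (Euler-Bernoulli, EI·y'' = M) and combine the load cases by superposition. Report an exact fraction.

M(18/5) = 61/3 kN·m

Load 1 — point force P=3 kN at a=2 m (b=L-a=4):
  M_1 = Pa²(a+3b)(L-x)/L³ - Pa²b/L²  [x>a] = 3·2²·(2+3·4)·(6-(18/5))/6³ - 3·2²·4/6² = 8/15 kN·m
Load 2 — uniform load w=15 kN/m over full span:
  M_2 = wLx/2 - wL²/12 - wx²/2 = 15·6·(18/5)/2 - 15·6²/12 - 15·(18/5)²/2 = 99/5 kN·m
Superposition: M = Σ M_i = 61/3 kN·m ≈ 20.333333 kN·m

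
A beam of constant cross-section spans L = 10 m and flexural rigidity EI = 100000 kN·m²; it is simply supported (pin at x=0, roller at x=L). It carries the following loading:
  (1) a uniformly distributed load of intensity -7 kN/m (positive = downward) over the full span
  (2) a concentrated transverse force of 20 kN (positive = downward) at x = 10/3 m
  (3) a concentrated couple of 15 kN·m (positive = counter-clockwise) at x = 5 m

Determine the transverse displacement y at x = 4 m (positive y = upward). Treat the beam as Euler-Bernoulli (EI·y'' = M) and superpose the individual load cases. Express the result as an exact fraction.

y(4) = 13673/2700000 m

Load 1 — uniform load w=-7 kN/m over full span:
  y_1 = -wx(L³-2Lx²+x³)/(24EI) = -(-7)·4·(10³-2·10·4²+4³)/(24·100000) = 217/25000 m
Load 2 — point force P=20 kN at a=10/3 m (b=L-a=20/3):
  y_2 = -Pa(L-x)(2Lx-a²-x²)/(6LEI)  [x>a] = -20·(10/3)·(10-4)·(2·10·4-(10/3)²-4²)/(6·10·100000) = -119/33750 m
Load 3 — applied couple M₀=15 kN·m at a=5 m (b=L-a=5):
  y_3 = (M₀x³/(6L)+C₁x)/EI  [x≤a] with C₁=M₀(3b²-L²)/(6L)=-25/4 = (15·4³/(6·10)+(-25/4)·4)/100000 = -9/100000 m
Superposition: y = Σ y_i = 13673/2700000 m ≈ 0.005064 m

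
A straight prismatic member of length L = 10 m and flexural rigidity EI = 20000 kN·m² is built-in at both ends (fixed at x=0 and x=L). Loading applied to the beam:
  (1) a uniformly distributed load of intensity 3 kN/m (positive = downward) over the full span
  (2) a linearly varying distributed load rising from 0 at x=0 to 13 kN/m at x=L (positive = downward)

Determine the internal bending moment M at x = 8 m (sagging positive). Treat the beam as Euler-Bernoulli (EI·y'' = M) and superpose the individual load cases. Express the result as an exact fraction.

Load 1 — uniform load w=3 kN/m over full span:
  M_1 = wLx/2 - wL²/12 - wx²/2 = 3·10·8/2 - 3·10²/12 - 3·8²/2 = -1 kN·m
Load 2 — triangular load w₀=13 kN/m (0→w₀ over full span):
  M_2 = 3w₀Lx/20 - w₀L²/30 - w₀x³/(6L) = 3·13·10·8/20 - 13·10²/30 - 13·8³/(6·10) = 26/15 kN·m
Superposition: M = Σ M_i = 11/15 kN·m ≈ 0.733333 kN·m

M(8) = 11/15 kN·m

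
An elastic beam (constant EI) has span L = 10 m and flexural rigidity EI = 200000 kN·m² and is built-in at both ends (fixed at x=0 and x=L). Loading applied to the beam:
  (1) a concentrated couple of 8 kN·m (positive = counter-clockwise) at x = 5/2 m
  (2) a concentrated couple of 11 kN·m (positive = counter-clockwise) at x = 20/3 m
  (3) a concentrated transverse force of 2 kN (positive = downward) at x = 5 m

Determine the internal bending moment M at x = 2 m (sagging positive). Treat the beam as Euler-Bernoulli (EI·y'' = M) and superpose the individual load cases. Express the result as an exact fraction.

M(2) = 31/15 kN·m

Load 1 — applied couple M₀=8 kN·m at a=5/2 m (b=L-a=15/2):
  M_1 = R_Ax - M_A  [x≤a] with R_A=9/10, M_A=-3/2 = (9/10)·2 - (-3/2) = 33/10 kN·m
Load 2 — applied couple M₀=11 kN·m at a=20/3 m (b=L-a=10/3):
  M_2 = R_Ax - M_A  [x≤a] with R_A=22/15, M_A=11/3 = (22/15)·2 - (11/3) = -11/15 kN·m
Load 3 — point force P=2 kN at a=5 m (b=L-a=5):
  M_3 = Pb²(3a+b)x/L³ - Pab²/L²  [x≤a] = 2·5²·(3·5+5)·2/10³ - 2·5·5²/10² = -1/2 kN·m
Superposition: M = Σ M_i = 31/15 kN·m ≈ 2.066667 kN·m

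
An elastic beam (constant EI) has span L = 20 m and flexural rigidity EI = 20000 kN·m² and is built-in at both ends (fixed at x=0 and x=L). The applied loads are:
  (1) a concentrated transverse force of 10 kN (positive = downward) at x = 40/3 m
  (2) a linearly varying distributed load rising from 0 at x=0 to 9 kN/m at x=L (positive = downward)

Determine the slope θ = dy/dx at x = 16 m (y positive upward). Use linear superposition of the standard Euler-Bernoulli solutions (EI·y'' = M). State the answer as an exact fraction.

θ(16) = 1546/84375 rad

Load 1 — point force P=10 kN at a=40/3 m (b=L-a=20/3):
  θ_1 = Pa²(L-x)(2bL-(3b+a)(L-x))/(2L³EI)  [x>a] = 10·(40/3)²·(20-16)·(2·(20/3)·20-(3·(20/3)+(40/3))·(20-16))/(2·20³·20000) = 2/675 rad
Load 2 — triangular load w₀=9 kN/m (0→w₀ over full span):
  θ_2 = -w₀(2x(L-x)(L-2x)(x+2L)+x²(L-x)²)/(120LEI) = -9·(2·16·(20-16)·(20-2·16)·(16+2·20)+16²·(20-16)²)/(120·20·20000) = 48/3125 rad
Superposition: θ = Σ θ_i = 1546/84375 rad ≈ 0.018323 rad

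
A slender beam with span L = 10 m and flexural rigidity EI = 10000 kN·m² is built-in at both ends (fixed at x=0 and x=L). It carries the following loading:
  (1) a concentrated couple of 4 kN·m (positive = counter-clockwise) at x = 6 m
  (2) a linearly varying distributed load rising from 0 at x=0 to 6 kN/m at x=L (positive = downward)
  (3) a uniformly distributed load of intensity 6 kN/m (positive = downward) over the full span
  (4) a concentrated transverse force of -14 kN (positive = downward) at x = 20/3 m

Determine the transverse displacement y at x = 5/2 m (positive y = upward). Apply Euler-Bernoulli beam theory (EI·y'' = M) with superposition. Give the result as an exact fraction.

y(5/2) = -443693/41472000 m

Load 1 — applied couple M₀=4 kN·m at a=6 m (b=L-a=4):
  y_1 = (R_Ax³/6 - M_Ax²/2)/EI  [x≤a] with R_A=72/125, M_A=32/25 = ((72/125)·(5/2)³/6 - (32/25)·(5/2)²/2)/10000 = -1/4000 m
Load 2 — triangular load w₀=6 kN/m (0→w₀ over full span):
  y_2 = -w₀x²(L-x)²(x+2L)/(120LEI) = -6·(5/2)²·(10-(5/2))²·((5/2)+2·10)/(120·10·10000) = -81/20480 m
Load 3 — uniform load w=6 kN/m over full span:
  y_3 = -wx²(L-x)²/(24EI) = -6·(5/2)²·(10-(5/2))²/(24·10000) = -9/1024 m
Load 4 — point force P=-14 kN at a=20/3 m (b=L-a=10/3):
  y_4 = -Pb²x²(3aL-(3a+b)x)/(6L³EI)  [x≤a] = -(-14)·(10/3)²·(5/2)²·(3·(20/3)·10-(3·(20/3)+(10/3))·(5/2))/(6·10³·10000) = 119/51840 m
Superposition: y = Σ y_i = -443693/41472000 m ≈ -0.010699 m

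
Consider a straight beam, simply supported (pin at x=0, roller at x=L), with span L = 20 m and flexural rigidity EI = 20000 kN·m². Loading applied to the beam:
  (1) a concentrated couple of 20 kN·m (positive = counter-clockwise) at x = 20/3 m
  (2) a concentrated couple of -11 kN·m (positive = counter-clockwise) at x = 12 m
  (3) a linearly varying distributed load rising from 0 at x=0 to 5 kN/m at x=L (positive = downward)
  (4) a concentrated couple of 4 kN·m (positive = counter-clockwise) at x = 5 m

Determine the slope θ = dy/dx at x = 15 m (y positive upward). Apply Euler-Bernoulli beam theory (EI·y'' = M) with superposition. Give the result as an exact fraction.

θ(15) = 748501/28800000 rad

Load 1 — applied couple M₀=20 kN·m at a=20/3 m (b=L-a=40/3):
  θ_1 = (M₀x²/(2L)-M₀(x-a)+C₁)/EI  [x>a] with C₁=M₀(3b²-L²)/(6L)=200/9 = (20·15²/(2·20)-20·(15-(20/3))+(200/9))/20000 = -23/14400 rad
Load 2 — applied couple M₀=-11 kN·m at a=12 m (b=L-a=8):
  θ_2 = (M₀x²/(2L)-M₀(x-a)+C₁)/EI  [x>a] with C₁=M₀(3b²-L²)/(6L)=286/15 = ((-11)·15²/(2·20)-(-11)·(15-12)+(286/15))/20000 = -1177/2400000 rad
Load 3 — triangular load w₀=5 kN/m (0→w₀ over full span):
  θ_3 = -w₀(7L⁴-30L²x²+15x⁴)/(360LEI) = -5·(7·20⁴-30·20²·15²+15·15⁴)/(360·20·20000) = 1313/46080 rad
Load 4 — applied couple M₀=4 kN·m at a=5 m (b=L-a=15):
  θ_4 = (M₀x²/(2L)-M₀(x-a)+C₁)/EI  [x>a] with C₁=M₀(3b²-L²)/(6L)=55/6 = (4·15²/(2·20)-4·(15-5)+(55/6))/20000 = -1/2400 rad
Superposition: θ = Σ θ_i = 748501/28800000 rad ≈ 0.025990 rad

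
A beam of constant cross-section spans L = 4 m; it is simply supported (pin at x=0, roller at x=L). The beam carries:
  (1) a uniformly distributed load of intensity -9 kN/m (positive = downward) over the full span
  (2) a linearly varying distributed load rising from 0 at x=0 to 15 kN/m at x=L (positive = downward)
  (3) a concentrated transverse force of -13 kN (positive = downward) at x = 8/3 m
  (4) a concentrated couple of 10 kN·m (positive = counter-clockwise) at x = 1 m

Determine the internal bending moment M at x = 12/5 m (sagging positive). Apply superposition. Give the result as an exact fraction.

Load 1 — uniform load w=-9 kN/m over full span:
  M_1 = wx(L-x)/2 = (-9)·(12/5)·(4-(12/5))/2 = -432/25 kN·m
Load 2 — triangular load w₀=15 kN/m (0→w₀ over full span):
  M_2 = w₀Lx/6 - w₀x³/(6L) = 15·4·(12/5)/6 - 15·(12/5)³/(6·4) = 384/25 kN·m
Load 3 — point force P=-13 kN at a=8/3 m (b=L-a=4/3):
  M_3 = Pbx/L  [x≤a] = (-13)·(4/3)·(12/5)/4 = -52/5 kN·m
Load 4 — applied couple M₀=10 kN·m at a=1 m (b=L-a=3):
  M_4 = M₀x/L - M₀  [x>a] = 10·(12/5)/4 - 10 = -4 kN·m
Superposition: M = Σ M_i = -408/25 kN·m ≈ -16.320000 kN·m

M(12/5) = -408/25 kN·m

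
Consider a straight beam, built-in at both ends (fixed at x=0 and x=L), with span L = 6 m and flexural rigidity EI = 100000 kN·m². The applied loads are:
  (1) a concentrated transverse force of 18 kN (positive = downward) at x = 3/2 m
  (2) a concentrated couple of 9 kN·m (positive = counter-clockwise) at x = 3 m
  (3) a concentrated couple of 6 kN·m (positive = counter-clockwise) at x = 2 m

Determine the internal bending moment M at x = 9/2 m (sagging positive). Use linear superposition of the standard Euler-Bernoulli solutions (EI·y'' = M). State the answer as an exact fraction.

Load 1 — point force P=18 kN at a=3/2 m (b=L-a=9/2):
  M_1 = Pa²(a+3b)(L-x)/L³ - Pa²b/L²  [x>a] = 18·(3/2)²·((3/2)+3·(9/2))·(6-(9/2))/6³ - 18·(3/2)²·(9/2)/6² = -27/32 kN·m
Load 2 — applied couple M₀=9 kN·m at a=3 m (b=L-a=3):
  M_2 = R_Ax - M_A - M₀  [x>a] with R_A=9/4, M_A=9/4 = (9/4)·(9/2) - (9/4) - 9 = -9/8 kN·m
Load 3 — applied couple M₀=6 kN·m at a=2 m (b=L-a=4):
  M_3 = R_Ax - M_A - M₀  [x>a] with R_A=4/3, M_A=0 = (4/3)·(9/2) - 0 - 6 = 0 kN·m
Superposition: M = Σ M_i = -63/32 kN·m ≈ -1.968750 kN·m

M(9/2) = -63/32 kN·m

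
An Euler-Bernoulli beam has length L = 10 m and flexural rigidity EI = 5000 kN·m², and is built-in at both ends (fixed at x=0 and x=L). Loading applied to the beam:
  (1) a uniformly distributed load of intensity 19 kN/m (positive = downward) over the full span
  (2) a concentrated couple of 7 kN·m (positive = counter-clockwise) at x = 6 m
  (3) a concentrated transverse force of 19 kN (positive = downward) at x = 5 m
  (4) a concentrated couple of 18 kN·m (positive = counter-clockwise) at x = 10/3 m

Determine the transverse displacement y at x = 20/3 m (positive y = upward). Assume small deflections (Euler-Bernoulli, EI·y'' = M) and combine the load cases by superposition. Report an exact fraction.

y(20/3) = -217381/2430000 m

Load 1 — uniform load w=19 kN/m over full span:
  y_1 = -wx²(L-x)²/(24EI) = -19·(20/3)²·(10-(20/3))²/(24·5000) = -19/243 m
Load 2 — applied couple M₀=7 kN·m at a=6 m (b=L-a=4):
  y_2 = (R_Ax³/6 - M_Ax²/2 - M₀(x-a)²/2)/EI  [x>a] with R_A=126/125, M_A=56/25 = ((126/125)·(20/3)³/6 - (56/25)·(20/3)²/2 - 7·((20/3)-6)²/2)/5000 = -7/22500 m
Load 3 — point force P=19 kN at a=5 m (b=L-a=5):
  y_3 = -Pa²(L-x)²(3bL-(3b+a)(L-x))/(6L³EI)  [x>a] = -19·5²·(10-(20/3))²·(3·5·10-(3·5+5)·(10-(20/3)))/(6·10³·5000) = -19/1296 m
Load 4 — applied couple M₀=18 kN·m at a=10/3 m (b=L-a=20/3):
  y_4 = (R_Ax³/6 - M_Ax²/2 - M₀(x-a)²/2)/EI  [x>a] with R_A=12/5, M_A=0 = ((12/5)·(20/3)³/6 - 0·(20/3)²/2 - 18·((20/3)-(10/3))²/2)/5000 = 1/270 m
Superposition: y = Σ y_i = -217381/2430000 m ≈ -0.089457 m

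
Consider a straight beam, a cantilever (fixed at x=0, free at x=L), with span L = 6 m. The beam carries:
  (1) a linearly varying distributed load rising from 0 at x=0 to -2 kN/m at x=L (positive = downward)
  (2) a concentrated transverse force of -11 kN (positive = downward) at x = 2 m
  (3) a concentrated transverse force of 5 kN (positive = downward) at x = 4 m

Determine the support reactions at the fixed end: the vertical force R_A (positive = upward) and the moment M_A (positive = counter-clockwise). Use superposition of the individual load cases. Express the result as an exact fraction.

Load 1 — triangular load w₀=-2 kN/m (0→w₀ over full span):
  R_A = w₀L/2 = (-2)·6/2 = -6 kN
  M_A = w₀L²/3 = (-2)·6²/3 = -24 kN·m
Load 2 — point force P=-11 kN at a=2 m (b=L-a=4):
  R_A = P = (-11) = -11 kN
  M_A = Pa = (-11)·2 = -22 kN·m
Load 3 — point force P=5 kN at a=4 m (b=L-a=2):
  R_A = P = 5 kN
  M_A = Pa = 5·4 = 20 kN·m
Superposition: R_A = -12 kN, M_A = -26 kN·m

R_A = -12 kN, M_A = -26 kN·m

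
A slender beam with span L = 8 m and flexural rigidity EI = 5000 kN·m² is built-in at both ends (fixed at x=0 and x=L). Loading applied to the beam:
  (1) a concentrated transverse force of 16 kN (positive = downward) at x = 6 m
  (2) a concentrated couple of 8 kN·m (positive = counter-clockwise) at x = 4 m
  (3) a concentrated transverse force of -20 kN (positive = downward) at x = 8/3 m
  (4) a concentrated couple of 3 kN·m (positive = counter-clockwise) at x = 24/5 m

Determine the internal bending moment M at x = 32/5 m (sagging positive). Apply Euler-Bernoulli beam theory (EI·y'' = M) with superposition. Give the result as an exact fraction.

Load 1 — point force P=16 kN at a=6 m (b=L-a=2):
  M_1 = Pa²(a+3b)(L-x)/L³ - Pa²b/L²  [x>a] = 16·6²·(6+3·2)·(8-(32/5))/8³ - 16·6²·2/8² = 18/5 kN·m
Load 2 — applied couple M₀=8 kN·m at a=4 m (b=L-a=4):
  M_2 = R_Ax - M_A - M₀  [x>a] with R_A=3/2, M_A=2 = (3/2)·(32/5) - 2 - 8 = -2/5 kN·m
Load 3 — point force P=-20 kN at a=8/3 m (b=L-a=16/3):
  M_3 = Pa²(a+3b)(L-x)/L³ - Pa²b/L²  [x>a] = (-20)·(8/3)²·((8/3)+3·(16/3))·(8-(32/5))/8³ - (-20)·(8/3)²·(16/3)/8² = 32/9 kN·m
Load 4 — applied couple M₀=3 kN·m at a=24/5 m (b=L-a=16/5):
  M_4 = R_Ax - M_A - M₀  [x>a] with R_A=27/50, M_A=24/25 = (27/50)·(32/5) - (24/25) - 3 = -63/125 kN·m
Superposition: M = Σ M_i = 7033/1125 kN·m ≈ 6.251556 kN·m

M(32/5) = 7033/1125 kN·m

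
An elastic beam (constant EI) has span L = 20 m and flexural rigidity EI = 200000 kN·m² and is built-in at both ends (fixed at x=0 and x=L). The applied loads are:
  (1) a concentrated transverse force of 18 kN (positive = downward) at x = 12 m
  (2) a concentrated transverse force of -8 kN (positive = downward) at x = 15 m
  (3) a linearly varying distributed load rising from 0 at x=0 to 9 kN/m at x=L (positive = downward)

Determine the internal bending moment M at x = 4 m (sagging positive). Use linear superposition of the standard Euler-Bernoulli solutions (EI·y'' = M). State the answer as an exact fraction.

Load 1 — point force P=18 kN at a=12 m (b=L-a=8):
  M_1 = Pb²(3a+b)x/L³ - Pab²/L²  [x≤a] = 18·8²·(3·12+8)·4/20³ - 18·12·8²/20² = -1152/125 kN·m
Load 2 — point force P=-8 kN at a=15 m (b=L-a=5):
  M_2 = Pb²(3a+b)x/L³ - Pab²/L²  [x≤a] = (-8)·5²·(3·15+5)·4/20³ - (-8)·15·5²/20² = 5/2 kN·m
Load 3 — triangular load w₀=9 kN/m (0→w₀ over full span):
  M_3 = 3w₀Lx/20 - w₀L²/30 - w₀x³/(6L) = 3·9·20·4/20 - 9·20²/30 - 9·4³/(6·20) = -84/5 kN·m
Superposition: M = Σ M_i = -5879/250 kN·m ≈ -23.516000 kN·m

M(4) = -5879/250 kN·m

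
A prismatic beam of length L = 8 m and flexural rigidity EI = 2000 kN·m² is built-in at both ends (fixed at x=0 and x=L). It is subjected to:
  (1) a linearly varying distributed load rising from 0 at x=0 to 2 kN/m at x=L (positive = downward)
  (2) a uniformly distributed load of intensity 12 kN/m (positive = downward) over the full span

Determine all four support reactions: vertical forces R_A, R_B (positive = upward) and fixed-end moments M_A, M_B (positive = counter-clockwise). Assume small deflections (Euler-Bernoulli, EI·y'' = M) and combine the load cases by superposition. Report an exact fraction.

R_A = 252/5 kN, M_A = 1024/15 kN·m, R_B = 268/5 kN, M_B = -352/5 kN·m

Load 1 — triangular load w₀=2 kN/m (0→w₀ over full span):
  R_A = 3w₀L/20 = 3·2·8/20 = 12/5 kN
  M_A = w₀L²/30 = 2·8²/30 = 64/15 kN·m
  R_B = 7w₀L/20 = 7·2·8/20 = 28/5 kN
  M_B = -w₀L²/20 = -2·8²/20 = -32/5 kN·m
Load 2 — uniform load w=12 kN/m over full span:
  R_A = wL/2 = 12·8/2 = 48 kN
  M_A = wL²/12 = 12·8²/12 = 64 kN·m
  R_B = wL/2 = 12·8/2 = 48 kN
  M_B = -wL²/12 = -12·8²/12 = -64 kN·m
Superposition: R_A = 252/5 kN, M_A = 1024/15 kN·m, R_B = 268/5 kN, M_B = -352/5 kN·m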